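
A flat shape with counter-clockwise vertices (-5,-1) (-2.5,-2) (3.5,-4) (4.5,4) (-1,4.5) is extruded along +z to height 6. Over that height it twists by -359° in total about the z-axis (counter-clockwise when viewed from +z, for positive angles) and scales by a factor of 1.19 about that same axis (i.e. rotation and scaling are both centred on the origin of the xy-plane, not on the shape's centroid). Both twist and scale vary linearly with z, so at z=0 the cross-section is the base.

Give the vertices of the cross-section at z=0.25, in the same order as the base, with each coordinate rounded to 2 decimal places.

t = z/height = 0.25/6 = 0.0416667
s = 1 + (scale-1)·z/height = 1 + (1.19-1)·0.25/6 = 1.007917
θ = twist·z/height = -359°·0.25/6 = -14.9583° = -0.261072 rad
cos θ = 0.966114, sin θ = -0.258117 (intermediates below are computed at full precision and shown rounded to 5 d.p.)
v1: (-5,-1) → rotate → (-5.08869,0.32447) → ×s → (-5.12897,0.32704) → (-5.13,0.33)
v2: (-2.5,-2) → rotate → (-2.93152,-1.28694) → ×s → (-2.95473,-1.29712) → (-2.95,-1.30)
v3: (3.5,-4) → rotate → (2.34893,-4.76786) → ×s → (2.36753,-4.80561) → (2.37,-4.81)
v4: (4.5,4) → rotate → (5.37998,2.70293) → ×s → (5.42257,2.72433) → (5.42,2.72)
v5: (-1,4.5) → rotate → (0.19541,4.60563) → ×s → (0.19696,4.64209) → (0.20,4.64)

Cross-section at z=0.25: (-5.13,0.33) (-2.95,-1.30) (2.37,-4.81) (5.42,2.72) (0.20,4.64)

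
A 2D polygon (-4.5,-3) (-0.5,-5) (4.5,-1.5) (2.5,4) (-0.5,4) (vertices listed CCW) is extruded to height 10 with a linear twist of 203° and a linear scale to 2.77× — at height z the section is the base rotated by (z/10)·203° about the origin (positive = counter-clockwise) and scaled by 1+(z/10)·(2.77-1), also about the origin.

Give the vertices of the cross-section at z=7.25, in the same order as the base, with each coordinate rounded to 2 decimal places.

t = z/height = 7.25/10 = 0.725
s = 1 + (scale-1)·z/height = 1 + (2.77-1)·7.25/10 = 2.283250
θ = twist·z/height = 203°·7.25/10 = 147.1750° = 2.568688 rad
cos θ = -0.840330, sin θ = 0.542075 (intermediates below are computed at full precision and shown rounded to 5 d.p.)
v1: (-4.5,-3) → rotate → (5.40771,0.08165) → ×s → (12.34715,0.18643) → (12.35,0.19)
v2: (-0.5,-5) → rotate → (3.13054,3.93061) → ×s → (7.14780,8.97457) → (7.15,8.97)
v3: (4.5,-1.5) → rotate → (-2.96837,3.69983) → ×s → (-6.77754,8.44764) → (-6.78,8.45)
v4: (2.5,4) → rotate → (-4.26913,-2.00613) → ×s → (-9.74748,-4.58050) → (-9.75,-4.58)
v5: (-0.5,4) → rotate → (-1.74813,-3.63236) → ×s → (-3.99143,-8.29358) → (-3.99,-8.29)

Cross-section at z=7.25: (12.35,0.19) (7.15,8.97) (-6.78,8.45) (-9.75,-4.58) (-3.99,-8.29)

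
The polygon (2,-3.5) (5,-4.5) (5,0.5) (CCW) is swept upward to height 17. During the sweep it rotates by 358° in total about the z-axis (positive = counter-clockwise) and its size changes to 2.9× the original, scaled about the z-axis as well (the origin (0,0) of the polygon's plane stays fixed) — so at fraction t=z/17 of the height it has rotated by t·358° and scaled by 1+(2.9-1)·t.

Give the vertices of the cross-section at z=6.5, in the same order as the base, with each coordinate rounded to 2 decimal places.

t = z/height = 6.5/17 = 0.382353
s = 1 + (scale-1)·z/height = 1 + (2.9-1)·6.5/17 = 1.726471
θ = twist·z/height = 358°·6.5/17 = 136.8824° = 2.389048 rad
cos θ = -0.729952, sin θ = 0.683499 (intermediates below are computed at full precision and shown rounded to 5 d.p.)
v1: (2,-3.5) → rotate → (0.93234,3.92183) → ×s → (1.60966,6.77092) → (1.61,6.77)
v2: (5,-4.5) → rotate → (-0.57402,6.70228) → ×s → (-0.99102,11.57128) → (-0.99,11.57)
v3: (5,0.5) → rotate → (-3.99151,3.05252) → ×s → (-6.89122,5.27008) → (-6.89,5.27)

Cross-section at z=6.5: (1.61,6.77) (-0.99,11.57) (-6.89,5.27)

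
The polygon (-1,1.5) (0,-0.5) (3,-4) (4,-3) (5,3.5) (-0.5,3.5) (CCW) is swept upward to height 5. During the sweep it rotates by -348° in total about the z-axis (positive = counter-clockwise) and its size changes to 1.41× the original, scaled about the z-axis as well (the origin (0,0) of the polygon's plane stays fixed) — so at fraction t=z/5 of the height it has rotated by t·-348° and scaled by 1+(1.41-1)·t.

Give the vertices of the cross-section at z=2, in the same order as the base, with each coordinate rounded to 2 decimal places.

t = z/height = 2/5 = 0.4
s = 1 + (scale-1)·z/height = 1 + (1.41-1)·2/5 = 1.164000
θ = twist·z/height = -348°·2/5 = -139.2000° = -2.429498 rad
cos θ = -0.756995, sin θ = -0.653421 (intermediates below are computed at full precision and shown rounded to 5 d.p.)
v1: (-1,1.5) → rotate → (1.73713,-0.48207) → ×s → (2.02201,-0.56113) → (2.02,-0.56)
v2: (0,-0.5) → rotate → (-0.32671,0.37850) → ×s → (-0.38029,0.44057) → (-0.38,0.44)
v3: (3,-4) → rotate → (-4.88467,1.06772) → ×s → (-5.68575,1.24282) → (-5.69,1.24)
v4: (4,-3) → rotate → (-4.98824,-0.34270) → ×s → (-5.80631,-0.39890) → (-5.81,-0.40)
v5: (5,3.5) → rotate → (-1.49800,-5.91659) → ×s → (-1.74368,-6.88691) → (-1.74,-6.89)
v6: (-0.5,3.5) → rotate → (2.66547,-2.32277) → ×s → (3.10261,-2.70371) → (3.10,-2.70)

Cross-section at z=2: (2.02,-0.56) (-0.38,0.44) (-5.69,1.24) (-5.81,-0.40) (-1.74,-6.89) (3.10,-2.70)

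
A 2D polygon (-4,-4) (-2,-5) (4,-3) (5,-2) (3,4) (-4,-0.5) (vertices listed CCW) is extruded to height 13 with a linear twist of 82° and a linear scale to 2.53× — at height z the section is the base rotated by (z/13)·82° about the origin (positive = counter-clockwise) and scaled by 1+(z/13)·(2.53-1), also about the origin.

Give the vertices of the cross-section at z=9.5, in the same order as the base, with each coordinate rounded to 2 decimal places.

Cross-section at z=9.5: (3.09,-11.58) (7.04,-8.97) (9.74,4.15) (8.97,7.04) (-4.15,9.74) (-3.33,-7.86)

t = z/height = 9.5/13 = 0.730769
s = 1 + (scale-1)·z/height = 1 + (2.53-1)·9.5/13 = 2.118077
θ = twist·z/height = 82°·9.5/13 = 59.9231° = 1.045855 rad
cos θ = 0.501162, sin θ = 0.865353 (intermediates below are computed at full precision and shown rounded to 5 d.p.)
v1: (-4,-4) → rotate → (1.45676,-5.46606) → ×s → (3.08554,-11.57754) → (3.09,-11.58)
v2: (-2,-5) → rotate → (3.32444,-4.23652) → ×s → (7.04142,-8.97327) → (7.04,-8.97)
v3: (4,-3) → rotate → (4.60071,1.95793) → ×s → (9.74466,4.14704) → (9.74,4.15)
v4: (5,-2) → rotate → (4.23652,3.32444) → ×s → (8.97327,7.04142) → (8.97,7.04)
v5: (3,4) → rotate → (-1.95793,4.60071) → ×s → (-4.14704,9.74466) → (-4.15,9.74)
v6: (-4,-0.5) → rotate → (-1.57197,-3.71199) → ×s → (-3.32956,-7.86229) → (-3.33,-7.86)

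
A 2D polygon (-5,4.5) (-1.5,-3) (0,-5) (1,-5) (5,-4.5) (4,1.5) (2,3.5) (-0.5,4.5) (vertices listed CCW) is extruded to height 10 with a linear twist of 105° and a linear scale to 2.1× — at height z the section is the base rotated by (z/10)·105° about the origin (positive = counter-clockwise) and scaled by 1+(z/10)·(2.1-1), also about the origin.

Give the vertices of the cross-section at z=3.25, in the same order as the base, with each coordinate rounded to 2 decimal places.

t = z/height = 3.25/10 = 0.325
s = 1 + (scale-1)·z/height = 1 + (2.1-1)·3.25/10 = 1.357500
θ = twist·z/height = 105°·3.25/10 = 34.1250° = 0.595594 rad
cos θ = 0.827816, sin θ = 0.561000 (intermediates below are computed at full precision and shown rounded to 5 d.p.)
v1: (-5,4.5) → rotate → (-6.66358,0.92017) → ×s → (-9.04581,1.24913) → (-9.05,1.25)
v2: (-1.5,-3) → rotate → (0.44128,-3.32495) → ×s → (0.59903,-4.51362) → (0.60,-4.51)
v3: (0,-5) → rotate → (2.80500,-4.13908) → ×s → (3.80779,-5.61880) → (3.81,-5.62)
v4: (1,-5) → rotate → (3.63282,-3.57808) → ×s → (4.93155,-4.85724) → (4.93,-4.86)
v5: (5,-4.5) → rotate → (6.66358,-0.92017) → ×s → (9.04581,-1.24913) → (9.05,-1.25)
v6: (4,1.5) → rotate → (2.46976,3.48572) → ×s → (3.35270,4.73187) → (3.35,4.73)
v7: (2,3.5) → rotate → (-0.30787,4.01936) → ×s → (-0.41793,5.45627) → (-0.42,5.46)
v8: (-0.5,4.5) → rotate → (-2.93841,3.44467) → ×s → (-3.98889,4.67614) → (-3.99,4.68)

Cross-section at z=3.25: (-9.05,1.25) (0.60,-4.51) (3.81,-5.62) (4.93,-4.86) (9.05,-1.25) (3.35,4.73) (-0.42,5.46) (-3.99,4.68)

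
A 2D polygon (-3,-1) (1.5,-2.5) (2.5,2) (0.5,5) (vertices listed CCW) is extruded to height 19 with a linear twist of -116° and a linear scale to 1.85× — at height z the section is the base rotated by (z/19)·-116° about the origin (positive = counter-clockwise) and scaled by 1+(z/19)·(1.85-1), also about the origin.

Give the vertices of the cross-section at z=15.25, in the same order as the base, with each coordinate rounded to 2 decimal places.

Cross-section at z=15.25: (-1.41,5.13) (-4.34,-2.29) (3.13,-4.38) (8.35,-1.30)

t = z/height = 15.25/19 = 0.802632
s = 1 + (scale-1)·z/height = 1 + (1.85-1)·15.25/19 = 1.682237
θ = twist·z/height = -116°·15.25/19 = -93.1053° = -1.624993 rad
cos θ = -0.054171, sin θ = -0.998532 (intermediates below are computed at full precision and shown rounded to 5 d.p.)
v1: (-3,-1) → rotate → (-0.83602,3.04977) → ×s → (-1.40638,5.13043) → (-1.41,5.13)
v2: (1.5,-2.5) → rotate → (-2.57759,-1.36237) → ×s → (-4.33611,-2.29183) → (-4.34,-2.29)
v3: (2.5,2) → rotate → (1.86164,-2.60467) → ×s → (3.13171,-4.38167) → (3.13,-4.38)
v4: (0.5,5) → rotate → (4.96557,-0.77012) → ×s → (8.35327,-1.29552) → (8.35,-1.30)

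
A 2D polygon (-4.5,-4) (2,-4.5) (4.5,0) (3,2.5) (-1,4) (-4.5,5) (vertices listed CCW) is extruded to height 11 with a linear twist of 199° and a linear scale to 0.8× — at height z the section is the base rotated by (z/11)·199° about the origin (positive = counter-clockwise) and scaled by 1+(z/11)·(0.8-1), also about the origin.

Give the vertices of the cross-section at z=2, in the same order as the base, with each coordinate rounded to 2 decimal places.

Cross-section at z=2: (-1.22,-5.67) (4.12,-2.36) (3.50,2.56) (0.91,3.65) (-3.05,2.54) (-6.34,1.33)

t = z/height = 2/11 = 0.181818
s = 1 + (scale-1)·z/height = 1 + (0.8-1)·2/11 = 0.963636
θ = twist·z/height = 199°·2/11 = 36.1818° = 0.631492 rad
cos θ = 0.807148, sin θ = 0.590350 (intermediates below are computed at full precision and shown rounded to 5 d.p.)
v1: (-4.5,-4) → rotate → (-1.27077,-5.88516) → ×s → (-1.22456,-5.67116) → (-1.22,-5.67)
v2: (2,-4.5) → rotate → (4.27087,-2.45147) → ×s → (4.11556,-2.36232) → (4.12,-2.36)
v3: (4.5,0) → rotate → (3.63216,2.65657) → ×s → (3.50009,2.55997) → (3.50,2.56)
v4: (3,2.5) → rotate → (0.94557,3.78892) → ×s → (0.91118,3.65114) → (0.91,3.65)
v5: (-1,4) → rotate → (-3.16855,2.63824) → ×s → (-3.05333,2.54231) → (-3.05,2.54)
v6: (-4.5,5) → rotate → (-6.58391,1.37917) → ×s → (-6.34450,1.32901) → (-6.34,1.33)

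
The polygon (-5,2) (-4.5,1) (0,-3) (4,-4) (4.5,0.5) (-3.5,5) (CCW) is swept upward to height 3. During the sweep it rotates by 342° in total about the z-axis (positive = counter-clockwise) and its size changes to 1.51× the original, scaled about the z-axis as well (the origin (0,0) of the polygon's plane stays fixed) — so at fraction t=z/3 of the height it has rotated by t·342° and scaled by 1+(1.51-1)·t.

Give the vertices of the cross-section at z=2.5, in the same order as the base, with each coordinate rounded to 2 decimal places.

Cross-section at z=2.5: (0.91,7.62) (-0.28,6.56) (-4.13,-1.11) (-4.03,-6.98) (2.35,-6.01) (5.59,6.66)

t = z/height = 2.5/3 = 0.833333
s = 1 + (scale-1)·z/height = 1 + (1.51-1)·2.5/3 = 1.425000
θ = twist·z/height = 342°·2.5/3 = 285.0000° = 4.974188 rad
cos θ = 0.258819, sin θ = -0.965926 (intermediates below are computed at full precision and shown rounded to 5 d.p.)
v1: (-5,2) → rotate → (0.63776,5.34727) → ×s → (0.90880,7.61986) → (0.91,7.62)
v2: (-4.5,1) → rotate → (-0.19876,4.60549) → ×s → (-0.28323,6.56282) → (-0.28,6.56)
v3: (0,-3) → rotate → (-2.89778,-0.77646) → ×s → (-4.12933,-1.10645) → (-4.13,-1.11)
v4: (4,-4) → rotate → (-2.82843,-4.89898) → ×s → (-4.03051,-6.98105) → (-4.03,-6.98)
v5: (4.5,0.5) → rotate → (1.64765,-4.21726) → ×s → (2.34790,-6.00959) → (2.35,-6.01)
v6: (-3.5,5) → rotate → (3.92376,4.67484) → ×s → (5.59136,6.66164) → (5.59,6.66)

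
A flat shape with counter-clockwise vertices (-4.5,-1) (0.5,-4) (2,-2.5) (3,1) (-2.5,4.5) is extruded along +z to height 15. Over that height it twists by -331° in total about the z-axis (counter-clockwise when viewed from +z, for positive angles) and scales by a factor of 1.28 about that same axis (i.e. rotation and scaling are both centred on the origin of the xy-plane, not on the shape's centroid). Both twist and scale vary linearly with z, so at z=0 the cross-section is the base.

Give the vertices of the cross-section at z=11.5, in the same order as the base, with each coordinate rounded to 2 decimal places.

Cross-section at z=11.5: (2.69,-4.91) (4.50,1.94) (2.24,3.18) (-2.18,3.16) (-4.40,-4.44)

t = z/height = 11.5/15 = 0.766667
s = 1 + (scale-1)·z/height = 1 + (1.28-1)·11.5/15 = 1.214667
θ = twist·z/height = -331°·11.5/15 = -253.7667° = -4.429064 rad
cos θ = -0.279550, sin θ = 0.960131 (intermediates below are computed at full precision and shown rounded to 5 d.p.)
v1: (-4.5,-1) → rotate → (2.21811,-4.04104) → ×s → (2.69426,-4.90852) → (2.69,-4.91)
v2: (0.5,-4) → rotate → (3.70075,1.59826) → ×s → (4.49518,1.94136) → (4.50,1.94)
v3: (2,-2.5) → rotate → (1.84123,2.61914) → ×s → (2.23648,3.18138) → (2.24,3.18)
v4: (3,1) → rotate → (-1.79878,2.60084) → ×s → (-2.18492,3.15916) → (-2.18,3.16)
v5: (-2.5,4.5) → rotate → (-3.62172,-3.65830) → ×s → (-4.39918,-4.44362) → (-4.40,-4.44)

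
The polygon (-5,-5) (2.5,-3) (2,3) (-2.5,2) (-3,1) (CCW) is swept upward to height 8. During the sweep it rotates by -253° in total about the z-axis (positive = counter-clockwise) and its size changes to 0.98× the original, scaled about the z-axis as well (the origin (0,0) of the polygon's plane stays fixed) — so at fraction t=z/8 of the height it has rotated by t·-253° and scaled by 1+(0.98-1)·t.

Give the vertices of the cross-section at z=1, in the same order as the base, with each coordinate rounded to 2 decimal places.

t = z/height = 1/8 = 0.125
s = 1 + (scale-1)·z/height = 1 + (0.98-1)·1/8 = 0.997500
θ = twist·z/height = -253°·1/8 = -31.6250° = -0.551960 rad
cos θ = 0.851498, sin θ = -0.524357 (intermediates below are computed at full precision and shown rounded to 5 d.p.)
v1: (-5,-5) → rotate → (-6.87928,-1.63570) → ×s → (-6.86208,-1.63161) → (-6.86,-1.63)
v2: (2.5,-3) → rotate → (0.55567,-3.86539) → ×s → (0.55428,-3.85572) → (0.55,-3.86)
v3: (2,3) → rotate → (3.27607,1.50578) → ×s → (3.26788,1.50202) → (3.27,1.50)
v4: (-2.5,2) → rotate → (-1.08003,3.01389) → ×s → (-1.07733,3.00636) → (-1.08,3.01)
v5: (-3,1) → rotate → (-2.03014,2.42457) → ×s → (-2.02506,2.41851) → (-2.03,2.42)

Cross-section at z=1: (-6.86,-1.63) (0.55,-3.86) (3.27,1.50) (-1.08,3.01) (-2.03,2.42)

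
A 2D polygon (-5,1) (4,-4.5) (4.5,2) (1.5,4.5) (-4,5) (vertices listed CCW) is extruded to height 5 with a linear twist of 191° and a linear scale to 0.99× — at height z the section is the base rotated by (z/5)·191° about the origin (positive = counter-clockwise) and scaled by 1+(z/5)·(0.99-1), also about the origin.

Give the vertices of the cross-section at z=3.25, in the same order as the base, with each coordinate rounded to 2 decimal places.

t = z/height = 3.25/5 = 0.65
s = 1 + (scale-1)·z/height = 1 + (0.99-1)·3.25/5 = 0.993500
θ = twist·z/height = 191°·3.25/5 = 124.1500° = 2.166826 rad
cos θ = -0.561361, sin θ = 0.827571 (intermediates below are computed at full precision and shown rounded to 5 d.p.)
v1: (-5,1) → rotate → (1.97924,-4.69922) → ×s → (1.96637,-4.66867) → (1.97,-4.67)
v2: (4,-4.5) → rotate → (1.47862,5.83641) → ×s → (1.46901,5.79847) → (1.47,5.80)
v3: (4.5,2) → rotate → (-4.18127,2.60135) → ×s → (-4.15409,2.58444) → (-4.15,2.58)
v4: (1.5,4.5) → rotate → (-4.56611,-1.28477) → ×s → (-4.53643,-1.27642) → (-4.54,-1.28)
v5: (-4,5) → rotate → (-1.89241,-6.11709) → ×s → (-1.88011,-6.07733) → (-1.88,-6.08)

Cross-section at z=3.25: (1.97,-4.67) (1.47,5.80) (-4.15,2.58) (-4.54,-1.28) (-1.88,-6.08)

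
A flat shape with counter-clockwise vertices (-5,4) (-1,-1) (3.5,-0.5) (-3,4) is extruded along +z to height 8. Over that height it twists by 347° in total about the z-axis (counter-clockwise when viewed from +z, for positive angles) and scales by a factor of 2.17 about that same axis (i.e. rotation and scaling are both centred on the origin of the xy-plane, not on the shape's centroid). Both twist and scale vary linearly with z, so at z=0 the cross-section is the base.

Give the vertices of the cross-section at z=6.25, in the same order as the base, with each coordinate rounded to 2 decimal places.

t = z/height = 6.25/8 = 0.78125
s = 1 + (scale-1)·z/height = 1 + (2.17-1)·6.25/8 = 1.914063
θ = twist·z/height = 347°·6.25/8 = 271.0938° = 4.731479 rad
cos θ = 0.019088, sin θ = -0.999818 (intermediates below are computed at full precision and shown rounded to 5 d.p.)
v1: (-5,4) → rotate → (3.90383,5.07544) → ×s → (7.47217,9.71471) → (7.47,9.71)
v2: (-1,-1) → rotate → (-1.01891,0.98073) → ×s → (-1.95025,1.87718) → (-1.95,1.88)
v3: (3.5,-0.5) → rotate → (-0.43310,-3.50891) → ×s → (-0.82898,-6.71627) → (-0.83,-6.72)
v4: (-3,4) → rotate → (3.94201,3.07581) → ×s → (7.54525,5.88729) → (7.55,5.89)

Cross-section at z=6.25: (7.47,9.71) (-1.95,1.88) (-0.83,-6.72) (7.55,5.89)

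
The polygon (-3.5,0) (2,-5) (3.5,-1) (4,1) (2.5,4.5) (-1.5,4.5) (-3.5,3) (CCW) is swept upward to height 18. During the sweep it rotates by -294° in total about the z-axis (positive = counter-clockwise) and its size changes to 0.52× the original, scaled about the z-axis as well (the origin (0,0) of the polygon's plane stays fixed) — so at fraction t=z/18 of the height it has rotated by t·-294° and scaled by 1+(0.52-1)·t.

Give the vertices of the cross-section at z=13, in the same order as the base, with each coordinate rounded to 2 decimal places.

Cross-section at z=13: (1.93,-1.22) (0.64,3.46) (-1.58,1.78) (-2.56,0.85) (-2.95,-1.61) (-0.74,-3.01) (0.88,-2.88)

t = z/height = 13/18 = 0.722222
s = 1 + (scale-1)·z/height = 1 + (0.52-1)·13/18 = 0.653333
θ = twist·z/height = -294°·13/18 = -212.3333° = -3.705916 rad
cos θ = -0.844951, sin θ = 0.534844 (intermediates below are computed at full precision and shown rounded to 5 d.p.)
v1: (-3.5,0) → rotate → (2.95733,-1.87195) → ×s → (1.93212,-1.22301) → (1.93,-1.22)
v2: (2,-5) → rotate → (0.98432,5.29444) → ×s → (0.64309,3.45904) → (0.64,3.46)
v3: (3.5,-1) → rotate → (-2.42248,2.71690) → ×s → (-1.58269,1.77504) → (-1.58,1.78)
v4: (4,1) → rotate → (-3.91465,1.29443) → ×s → (-2.55757,0.84569) → (-2.56,0.85)
v5: (2.5,4.5) → rotate → (-4.51918,-2.46517) → ×s → (-2.95253,-1.61058) → (-2.95,-1.61)
v6: (-1.5,4.5) → rotate → (-1.13937,-4.60454) → ×s → (-0.74439,-3.00830) → (-0.74,-3.01)
v7: (-3.5,3) → rotate → (1.35280,-4.40681) → ×s → (0.88383,-2.87911) → (0.88,-2.88)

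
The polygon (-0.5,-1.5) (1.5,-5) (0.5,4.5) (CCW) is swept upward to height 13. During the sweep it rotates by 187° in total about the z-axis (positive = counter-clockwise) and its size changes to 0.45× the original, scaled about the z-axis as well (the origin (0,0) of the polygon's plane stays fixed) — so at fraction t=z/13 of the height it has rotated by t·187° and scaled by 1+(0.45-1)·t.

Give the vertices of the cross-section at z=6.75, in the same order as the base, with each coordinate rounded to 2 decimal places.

t = z/height = 6.75/13 = 0.519231
s = 1 + (scale-1)·z/height = 1 + (0.45-1)·6.75/13 = 0.714423
θ = twist·z/height = 187°·6.75/13 = 97.0962° = 1.694648 rad
cos θ = -0.123535, sin θ = 0.992340 (intermediates below are computed at full precision and shown rounded to 5 d.p.)
v1: (-0.5,-1.5) → rotate → (1.55028,-0.31087) → ×s → (1.10755,-0.22209) → (1.11,-0.22)
v2: (1.5,-5) → rotate → (4.77640,2.10618) → ×s → (3.41237,1.50471) → (3.41,1.50)
v3: (0.5,4.5) → rotate → (-4.52730,-0.05974) → ×s → (-3.23441,-0.04268) → (-3.23,-0.04)

Cross-section at z=6.75: (1.11,-0.22) (3.41,1.50) (-3.23,-0.04)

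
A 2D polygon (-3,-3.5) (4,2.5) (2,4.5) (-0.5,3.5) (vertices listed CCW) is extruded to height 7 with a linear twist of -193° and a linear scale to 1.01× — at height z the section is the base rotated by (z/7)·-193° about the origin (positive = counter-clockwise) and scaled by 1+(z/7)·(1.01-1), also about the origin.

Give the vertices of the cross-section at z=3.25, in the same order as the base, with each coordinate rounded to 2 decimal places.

t = z/height = 3.25/7 = 0.464286
s = 1 + (scale-1)·z/height = 1 + (1.01-1)·3.25/7 = 1.004643
θ = twist·z/height = -193°·3.25/7 = -89.6071° = -1.563940 rad
cos θ = 0.006857, sin θ = -0.999976 (intermediates below are computed at full precision and shown rounded to 5 d.p.)
v1: (-3,-3.5) → rotate → (-3.52049,2.97593) → ×s → (-3.53683,2.98975) → (-3.54,2.99)
v2: (4,2.5) → rotate → (2.52737,-3.98276) → ×s → (2.53910,-4.00126) → (2.54,-4.00)
v3: (2,4.5) → rotate → (4.51361,-1.96910) → ×s → (4.53456,-1.97824) → (4.53,-1.98)
v4: (-0.5,3.5) → rotate → (3.49649,0.52399) → ×s → (3.51272,0.52642) → (3.51,0.53)

Cross-section at z=3.25: (-3.54,2.99) (2.54,-4.00) (4.53,-1.98) (3.51,0.53)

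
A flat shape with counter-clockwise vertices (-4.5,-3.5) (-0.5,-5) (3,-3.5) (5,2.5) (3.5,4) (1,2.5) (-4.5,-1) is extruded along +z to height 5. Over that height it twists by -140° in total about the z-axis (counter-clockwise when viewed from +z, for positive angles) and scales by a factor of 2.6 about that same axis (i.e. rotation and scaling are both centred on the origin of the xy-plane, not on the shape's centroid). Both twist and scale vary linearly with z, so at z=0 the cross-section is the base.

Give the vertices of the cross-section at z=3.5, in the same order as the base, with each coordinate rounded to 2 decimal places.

Cross-section at z=3.5: (-6.02,10.48) (-10.35,2.52) (-8.23,-5.27) (3.77,-11.23) (7.36,-8.53) (4.95,-2.84) (-0.77,9.74)

t = z/height = 3.5/5 = 0.7
s = 1 + (scale-1)·z/height = 1 + (2.6-1)·3.5/5 = 2.120000
θ = twist·z/height = -140°·3.5/5 = -98.0000° = -1.710423 rad
cos θ = -0.139173, sin θ = -0.990268 (intermediates below are computed at full precision and shown rounded to 5 d.p.)
v1: (-4.5,-3.5) → rotate → (-2.83966,4.94331) → ×s → (-6.02008,10.47982) → (-6.02,10.48)
v2: (-0.5,-5) → rotate → (-4.88175,1.19100) → ×s → (-10.34932,2.52492) → (-10.35,2.52)
v3: (3,-3.5) → rotate → (-3.88346,-2.48370) → ×s → (-8.23293,-5.26544) → (-8.23,-5.27)
v4: (5,2.5) → rotate → (1.77980,-5.29927) → ×s → (3.77319,-11.23446) → (3.77,-11.23)
v5: (3.5,4) → rotate → (3.47397,-4.02263) → ×s → (7.36481,-8.52798) → (7.36,-8.53)
v6: (1,2.5) → rotate → (2.33650,-1.33820) → ×s → (4.95337,-2.83699) → (4.95,-2.84)
v7: (-4.5,-1) → rotate → (-0.36399,4.59538) → ×s → (-0.77166,9.74220) → (-0.77,9.74)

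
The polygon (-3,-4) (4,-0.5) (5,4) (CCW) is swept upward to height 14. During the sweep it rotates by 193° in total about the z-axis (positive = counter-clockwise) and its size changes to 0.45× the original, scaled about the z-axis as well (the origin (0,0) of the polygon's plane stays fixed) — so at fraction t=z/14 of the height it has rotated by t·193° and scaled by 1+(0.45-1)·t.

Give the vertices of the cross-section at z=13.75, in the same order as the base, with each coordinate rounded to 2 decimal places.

t = z/height = 13.75/14 = 0.982143
s = 1 + (scale-1)·z/height = 1 + (0.45-1)·13.75/14 = 0.459821
θ = twist·z/height = 193°·13.75/14 = 189.5536° = 3.308334 rad
cos θ = -0.986131, sin θ = -0.165970 (intermediates below are computed at full precision and shown rounded to 5 d.p.)
v1: (-3,-4) → rotate → (2.29451,4.44243) → ×s → (1.05507,2.04273) → (1.06,2.04)
v2: (4,-0.5) → rotate → (-4.02751,-0.17081) → ×s → (-1.85193,-0.07854) → (-1.85,-0.08)
v3: (5,4) → rotate → (-4.26678,-4.77437) → ×s → (-1.96195,-2.19536) → (-1.96,-2.20)

Cross-section at z=13.75: (1.06,2.04) (-1.85,-0.08) (-1.96,-2.20)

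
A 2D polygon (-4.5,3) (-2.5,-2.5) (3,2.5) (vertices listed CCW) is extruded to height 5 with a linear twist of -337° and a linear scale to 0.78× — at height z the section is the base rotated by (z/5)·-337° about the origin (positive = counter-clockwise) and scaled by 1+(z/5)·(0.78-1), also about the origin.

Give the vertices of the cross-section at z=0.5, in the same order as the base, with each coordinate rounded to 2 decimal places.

Cross-section at z=0.5: (-2.03,4.88) (-3.39,-0.68) (3.80,0.41)

t = z/height = 0.5/5 = 0.1
s = 1 + (scale-1)·z/height = 1 + (0.78-1)·0.5/5 = 0.978000
θ = twist·z/height = -337°·0.5/5 = -33.7000° = -0.588176 rad
cos θ = 0.831954, sin θ = -0.554844 (intermediates below are computed at full precision and shown rounded to 5 d.p.)
v1: (-4.5,3) → rotate → (-2.07926,4.99266) → ×s → (-2.03352,4.88282) → (-2.03,4.88)
v2: (-2.5,-2.5) → rotate → (-3.46700,-0.69277) → ×s → (-3.39072,-0.67753) → (-3.39,-0.68)
v3: (3,2.5) → rotate → (3.88297,0.41535) → ×s → (3.79755,0.40621) → (3.80,0.41)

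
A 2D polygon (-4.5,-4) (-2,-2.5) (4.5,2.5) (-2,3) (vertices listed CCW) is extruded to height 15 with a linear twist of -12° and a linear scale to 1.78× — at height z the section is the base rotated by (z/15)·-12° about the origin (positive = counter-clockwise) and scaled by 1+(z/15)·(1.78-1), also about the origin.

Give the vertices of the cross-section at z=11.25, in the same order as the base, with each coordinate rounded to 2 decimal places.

t = z/height = 11.25/15 = 0.75
s = 1 + (scale-1)·z/height = 1 + (1.78-1)·11.25/15 = 1.585000
θ = twist·z/height = -12°·11.25/15 = -9.0000° = -0.157080 rad
cos θ = 0.987688, sin θ = -0.156434 (intermediates below are computed at full precision and shown rounded to 5 d.p.)
v1: (-4.5,-4) → rotate → (-5.07034,-3.24680) → ×s → (-8.03648,-5.14618) → (-8.04,-5.15)
v2: (-2,-2.5) → rotate → (-2.36646,-2.15635) → ×s → (-3.75084,-3.41782) → (-3.75,-3.42)
v3: (4.5,2.5) → rotate → (4.83568,1.76527) → ×s → (7.66456,2.79795) → (7.66,2.80)
v4: (-2,3) → rotate → (-1.50607,3.27593) → ×s → (-2.38713,5.19236) → (-2.39,5.19)

Cross-section at z=11.25: (-8.04,-5.15) (-3.75,-3.42) (7.66,2.80) (-2.39,5.19)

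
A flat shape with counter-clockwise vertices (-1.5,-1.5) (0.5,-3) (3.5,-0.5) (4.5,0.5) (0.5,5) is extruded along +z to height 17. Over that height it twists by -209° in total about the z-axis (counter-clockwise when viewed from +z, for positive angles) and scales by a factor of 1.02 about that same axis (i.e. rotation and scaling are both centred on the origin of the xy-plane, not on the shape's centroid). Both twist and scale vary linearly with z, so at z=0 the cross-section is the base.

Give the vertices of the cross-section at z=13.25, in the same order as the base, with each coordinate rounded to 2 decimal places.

Cross-section at z=13.25: (1.01,1.90) (-1.38,2.76) (-3.55,-0.56) (-4.22,-1.83) (1.01,-5.00)

t = z/height = 13.25/17 = 0.779412
s = 1 + (scale-1)·z/height = 1 + (1.02-1)·13.25/17 = 1.015588
θ = twist·z/height = -209°·13.25/17 = -162.8971° = -2.843090 rad
cos θ = -0.955778, sin θ = -0.294089 (intermediates below are computed at full precision and shown rounded to 5 d.p.)
v1: (-1.5,-1.5) → rotate → (0.99253,1.87480) → ×s → (1.00800,1.90403) → (1.01,1.90)
v2: (0.5,-3) → rotate → (-1.36016,2.72029) → ×s → (-1.38136,2.76269) → (-1.38,2.76)
v3: (3.5,-0.5) → rotate → (-3.49227,-0.55142) → ×s → (-3.54671,-0.56002) → (-3.55,-0.56)
v4: (4.5,0.5) → rotate → (-4.15396,-1.80129) → ×s → (-4.21871,-1.82937) → (-4.22,-1.83)
v5: (0.5,5) → rotate → (0.99256,-4.92593) → ×s → (1.00803,-5.00272) → (1.01,-5.00)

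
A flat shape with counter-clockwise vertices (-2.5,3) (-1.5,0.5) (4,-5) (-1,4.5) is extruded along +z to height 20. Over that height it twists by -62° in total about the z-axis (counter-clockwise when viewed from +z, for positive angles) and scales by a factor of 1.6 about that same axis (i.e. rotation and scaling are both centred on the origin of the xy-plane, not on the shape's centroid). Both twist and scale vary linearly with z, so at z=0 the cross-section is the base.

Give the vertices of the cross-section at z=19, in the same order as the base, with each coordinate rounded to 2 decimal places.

t = z/height = 19/20 = 0.95
s = 1 + (scale-1)·z/height = 1 + (1.6-1)·19/20 = 1.570000
θ = twist·z/height = -62°·19/20 = -58.9000° = -1.027999 rad
cos θ = 0.516533, sin θ = -0.856267 (intermediates below are computed at full precision and shown rounded to 5 d.p.)
v1: (-2.5,3) → rotate → (1.27747,3.69027) → ×s → (2.00562,5.79372) → (2.01,5.79)
v2: (-1.5,0.5) → rotate → (-0.34667,1.54267) → ×s → (-0.54427,2.42199) → (-0.54,2.42)
v3: (4,-5) → rotate → (-2.21520,-6.00773) → ×s → (-3.47787,-9.43214) → (-3.48,-9.43)
v4: (-1,4.5) → rotate → (3.33667,3.18067) → ×s → (5.23857,4.99365) → (5.24,4.99)

Cross-section at z=19: (2.01,5.79) (-0.54,2.42) (-3.48,-9.43) (5.24,4.99)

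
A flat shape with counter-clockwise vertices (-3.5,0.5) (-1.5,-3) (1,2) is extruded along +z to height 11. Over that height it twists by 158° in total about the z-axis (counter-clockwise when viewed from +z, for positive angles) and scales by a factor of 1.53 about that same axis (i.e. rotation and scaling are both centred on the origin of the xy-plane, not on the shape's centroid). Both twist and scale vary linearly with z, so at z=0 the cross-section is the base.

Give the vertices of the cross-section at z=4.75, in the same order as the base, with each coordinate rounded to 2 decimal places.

t = z/height = 4.75/11 = 0.431818
s = 1 + (scale-1)·z/height = 1 + (1.53-1)·4.75/11 = 1.228864
θ = twist·z/height = 158°·4.75/11 = 68.2273° = 1.190791 rad
cos θ = 0.370926, sin θ = 0.928662 (intermediates below are computed at full precision and shown rounded to 5 d.p.)
v1: (-3.5,0.5) → rotate → (-1.76257,-3.06486) → ×s → (-2.16596,-3.76629) → (-2.17,-3.77)
v2: (-1.5,-3) → rotate → (2.22960,-2.50577) → ×s → (2.73987,-3.07925) → (2.74,-3.08)
v3: (1,2) → rotate → (-1.48640,1.67051) → ×s → (-1.82658,2.05283) → (-1.83,2.05)

Cross-section at z=4.75: (-2.17,-3.77) (2.74,-3.08) (-1.83,2.05)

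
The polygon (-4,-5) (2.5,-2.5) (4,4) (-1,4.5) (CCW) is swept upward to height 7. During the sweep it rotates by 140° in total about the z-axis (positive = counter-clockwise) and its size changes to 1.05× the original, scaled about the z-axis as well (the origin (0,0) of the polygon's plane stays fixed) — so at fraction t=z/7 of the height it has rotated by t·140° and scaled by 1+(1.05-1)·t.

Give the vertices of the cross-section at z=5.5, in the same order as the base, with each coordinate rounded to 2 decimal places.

Cross-section at z=5.5: (6.30,-2.13) (1.55,3.33) (-5.33,2.48) (-4.04,-2.58)

t = z/height = 5.5/7 = 0.785714
s = 1 + (scale-1)·z/height = 1 + (1.05-1)·5.5/7 = 1.039286
θ = twist·z/height = 140°·5.5/7 = 110.0000° = 1.919862 rad
cos θ = -0.342020, sin θ = 0.939693 (intermediates below are computed at full precision and shown rounded to 5 d.p.)
v1: (-4,-5) → rotate → (6.06654,-2.04867) → ×s → (6.30487,-2.12915) → (6.30,-2.13)
v2: (2.5,-2.5) → rotate → (1.49418,3.20428) → ×s → (1.55288,3.33016) → (1.55,3.33)
v3: (4,4) → rotate → (-5.12685,2.39069) → ×s → (-5.32826,2.48461) → (-5.33,2.48)
v4: (-1,4.5) → rotate → (-3.88660,-2.47878) → ×s → (-4.03928,-2.57616) → (-4.04,-2.58)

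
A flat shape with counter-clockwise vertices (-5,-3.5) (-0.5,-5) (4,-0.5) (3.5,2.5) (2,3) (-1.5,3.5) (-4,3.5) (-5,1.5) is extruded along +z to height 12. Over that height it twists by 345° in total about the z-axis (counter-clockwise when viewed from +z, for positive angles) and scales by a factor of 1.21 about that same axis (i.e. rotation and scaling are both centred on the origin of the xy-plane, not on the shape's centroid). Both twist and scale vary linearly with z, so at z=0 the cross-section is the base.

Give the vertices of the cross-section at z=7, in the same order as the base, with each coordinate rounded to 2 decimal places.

Cross-section at z=7: (3.81,5.70) (-1.51,5.43) (-4.39,-1.10) (-2.64,-4.04) (-0.87,-3.95) (2.99,-3.05) (5.61,-2.03) (5.84,0.46)

t = z/height = 7/12 = 0.583333
s = 1 + (scale-1)·z/height = 1 + (1.21-1)·7/12 = 1.122500
θ = twist·z/height = 345°·7/12 = 201.2500° = 3.512475 rad
cos θ = -0.932008, sin θ = -0.362438 (intermediates below are computed at full precision and shown rounded to 5 d.p.)
v1: (-5,-3.5) → rotate → (3.39151,5.07422) → ×s → (3.80697,5.69581) → (3.81,5.70)
v2: (-0.5,-5) → rotate → (-1.34619,4.84126) → ×s → (-1.51109,5.43431) → (-1.51,5.43)
v3: (4,-0.5) → rotate → (-3.90925,-0.98375) → ×s → (-4.38813,-1.10426) → (-4.39,-1.10)
v4: (3.5,2.5) → rotate → (-2.35593,-3.59855) → ×s → (-2.64453,-4.03938) → (-2.64,-4.04)
v5: (2,3) → rotate → (-0.77670,-3.52090) → ×s → (-0.87185,-3.95221) → (-0.87,-3.95)
v6: (-1.5,3.5) → rotate → (2.66654,-2.71837) → ×s → (2.99320,-3.05137) → (2.99,-3.05)
v7: (-4,3.5) → rotate → (4.99656,-1.81228) → ×s → (5.60864,-2.03428) → (5.61,-2.03)
v8: (-5,1.5) → rotate → (5.20370,0.41418) → ×s → (5.84115,0.46492) → (5.84,0.46)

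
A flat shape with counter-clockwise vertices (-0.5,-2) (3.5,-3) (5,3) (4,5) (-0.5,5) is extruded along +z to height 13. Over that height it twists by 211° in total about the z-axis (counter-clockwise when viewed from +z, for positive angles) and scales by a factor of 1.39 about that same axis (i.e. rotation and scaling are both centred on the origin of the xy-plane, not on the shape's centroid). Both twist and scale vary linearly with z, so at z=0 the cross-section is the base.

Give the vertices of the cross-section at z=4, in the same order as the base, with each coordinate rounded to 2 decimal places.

Cross-section at z=4: (1.79,-1.46) (4.70,2.13) (-0.67,6.50) (-3.17,6.43) (-5.31,1.87)

t = z/height = 4/13 = 0.307692
s = 1 + (scale-1)·z/height = 1 + (1.39-1)·4/13 = 1.120000
θ = twist·z/height = 211°·4/13 = 64.9231° = 1.133121 rad
cos θ = 0.423835, sin θ = 0.905740 (intermediates below are computed at full precision and shown rounded to 5 d.p.)
v1: (-0.5,-2) → rotate → (1.59956,-1.30054) → ×s → (1.79151,-1.45660) → (1.79,-1.46)
v2: (3.5,-3) → rotate → (4.20064,1.89858) → ×s → (4.70472,2.12641) → (4.70,2.13)
v3: (5,3) → rotate → (-0.59805,5.80020) → ×s → (-0.66981,6.49623) → (-0.67,6.50)
v4: (4,5) → rotate → (-2.83336,5.74213) → ×s → (-3.17336,6.43119) → (-3.17,6.43)
v5: (-0.5,5) → rotate → (-4.74062,1.66630) → ×s → (-5.30949,1.86626) → (-5.31,1.87)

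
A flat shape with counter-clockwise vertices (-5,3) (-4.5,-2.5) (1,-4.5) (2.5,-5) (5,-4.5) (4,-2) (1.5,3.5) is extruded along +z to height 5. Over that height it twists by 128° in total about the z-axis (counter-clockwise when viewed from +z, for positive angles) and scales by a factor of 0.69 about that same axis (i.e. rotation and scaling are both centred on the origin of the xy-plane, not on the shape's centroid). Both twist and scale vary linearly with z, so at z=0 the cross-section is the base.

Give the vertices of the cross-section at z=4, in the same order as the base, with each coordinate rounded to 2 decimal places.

Cross-section at z=4: (-1.40,-4.16) (2.56,-2.90) (3.14,1.46) (3.27,2.64) (2.50,4.40) (0.82,3.26) (-2.81,0.54)

t = z/height = 4/5 = 0.8
s = 1 + (scale-1)·z/height = 1 + (0.69-1)·4/5 = 0.752000
θ = twist·z/height = 128°·4/5 = 102.4000° = 1.787217 rad
cos θ = -0.214735, sin θ = 0.976672 (intermediates below are computed at full precision and shown rounded to 5 d.p.)
v1: (-5,3) → rotate → (-1.85634,-5.52757) → ×s → (-1.39597,-4.15673) → (-1.40,-4.16)
v2: (-4.5,-2.5) → rotate → (3.40799,-3.85819) → ×s → (2.56281,-2.90136) → (2.56,-2.90)
v3: (1,-4.5) → rotate → (4.18029,1.94298) → ×s → (3.14358,1.46112) → (3.14,1.46)
v4: (2.5,-5) → rotate → (4.34652,3.51536) → ×s → (3.26859,2.64355) → (3.27,2.64)
v5: (5,-4.5) → rotate → (3.32135,5.84967) → ×s → (2.49765,4.39895) → (2.50,4.40)
v6: (4,-2) → rotate → (1.09440,4.33616) → ×s → (0.82299,3.26079) → (0.82,3.26)
v7: (1.5,3.5) → rotate → (-3.74046,0.71343) → ×s → (-2.81282,0.53650) → (-2.81,0.54)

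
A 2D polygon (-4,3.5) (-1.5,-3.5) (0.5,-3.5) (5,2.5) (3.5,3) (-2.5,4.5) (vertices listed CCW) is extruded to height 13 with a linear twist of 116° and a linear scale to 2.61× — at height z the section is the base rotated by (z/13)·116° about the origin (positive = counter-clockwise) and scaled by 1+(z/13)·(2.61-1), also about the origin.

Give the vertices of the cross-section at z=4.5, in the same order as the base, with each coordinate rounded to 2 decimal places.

t = z/height = 4.5/13 = 0.346154
s = 1 + (scale-1)·z/height = 1 + (2.61-1)·4.5/13 = 1.557308
θ = twist·z/height = 116°·4.5/13 = 40.1538° = 0.700817 rad
cos θ = 0.764316, sin θ = 0.644842 (intermediates below are computed at full precision and shown rounded to 5 d.p.)
v1: (-4,3.5) → rotate → (-5.31421,0.09574) → ×s → (-8.27586,0.14909) → (-8.28,0.15)
v2: (-1.5,-3.5) → rotate → (1.11047,-3.64237) → ×s → (1.72935,-5.67229) → (1.73,-5.67)
v3: (0.5,-3.5) → rotate → (2.63911,-2.35268) → ×s → (4.10990,-3.66385) → (4.11,-3.66)
v4: (5,2.5) → rotate → (2.20947,5.13500) → ×s → (3.44083,7.99678) → (3.44,8.00)
v5: (3.5,3) → rotate → (0.74058,4.54989) → ×s → (1.15331,7.08559) → (1.15,7.09)
v6: (-2.5,4.5) → rotate → (-4.81258,1.82732) → ×s → (-7.49467,2.84569) → (-7.49,2.85)

Cross-section at z=4.5: (-8.28,0.15) (1.73,-5.67) (4.11,-3.66) (3.44,8.00) (1.15,7.09) (-7.49,2.85)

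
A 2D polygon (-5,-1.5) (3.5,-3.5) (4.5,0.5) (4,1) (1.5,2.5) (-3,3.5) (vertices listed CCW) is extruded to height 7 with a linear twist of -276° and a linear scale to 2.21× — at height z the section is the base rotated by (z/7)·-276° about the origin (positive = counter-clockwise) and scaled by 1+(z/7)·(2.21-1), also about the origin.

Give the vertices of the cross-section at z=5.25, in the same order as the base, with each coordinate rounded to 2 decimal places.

t = z/height = 5.25/7 = 0.75
s = 1 + (scale-1)·z/height = 1 + (2.21-1)·5.25/7 = 1.907500
θ = twist·z/height = -276°·5.25/7 = -207.0000° = -3.612832 rad
cos θ = -0.891007, sin θ = 0.453990 (intermediates below are computed at full precision and shown rounded to 5 d.p.)
v1: (-5,-1.5) → rotate → (5.13602,-0.93344) → ×s → (9.79696,-1.78054) → (9.80,-1.78)
v2: (3.5,-3.5) → rotate → (-1.52956,4.70749) → ×s → (-2.91763,8.97954) → (-2.92,8.98)
v3: (4.5,0.5) → rotate → (-4.23652,1.59745) → ×s → (-8.08117,3.04714) → (-8.08,3.05)
v4: (4,1) → rotate → (-4.01802,0.92496) → ×s → (-7.66437,1.76435) → (-7.66,1.76)
v5: (1.5,2.5) → rotate → (-2.47149,-1.54653) → ×s → (-4.71436,-2.95001) → (-4.71,-2.95)
v6: (-3,3.5) → rotate → (1.08405,-4.48049) → ×s → (2.06783,-8.54654) → (2.07,-8.55)

Cross-section at z=5.25: (9.80,-1.78) (-2.92,8.98) (-8.08,3.05) (-7.66,1.76) (-4.71,-2.95) (2.07,-8.55)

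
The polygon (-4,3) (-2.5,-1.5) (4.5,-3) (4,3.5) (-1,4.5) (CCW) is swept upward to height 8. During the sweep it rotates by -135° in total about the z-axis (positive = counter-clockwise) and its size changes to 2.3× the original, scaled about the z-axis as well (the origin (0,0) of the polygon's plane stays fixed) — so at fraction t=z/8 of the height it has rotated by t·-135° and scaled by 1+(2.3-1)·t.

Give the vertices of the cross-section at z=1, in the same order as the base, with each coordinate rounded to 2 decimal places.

t = z/height = 1/8 = 0.125
s = 1 + (scale-1)·z/height = 1 + (2.3-1)·1/8 = 1.162500
θ = twist·z/height = -135°·1/8 = -16.8750° = -0.294524 rad
cos θ = 0.956940, sin θ = -0.290285 (intermediates below are computed at full precision and shown rounded to 5 d.p.)
v1: (-4,3) → rotate → (-2.95691,4.03196) → ×s → (-3.43740,4.68715) → (-3.44,4.69)
v2: (-2.5,-1.5) → rotate → (-2.82778,-0.70970) → ×s → (-3.28729,-0.82502) → (-3.29,-0.83)
v3: (4.5,-3) → rotate → (3.43538,-4.17710) → ×s → (3.99363,-4.85588) → (3.99,-4.86)
v4: (4,3.5) → rotate → (4.84376,2.18815) → ×s → (5.63087,2.54373) → (5.63,2.54)
v5: (-1,4.5) → rotate → (0.34934,4.59652) → ×s → (0.40611,5.34345) → (0.41,5.34)

Cross-section at z=1: (-3.44,4.69) (-3.29,-0.83) (3.99,-4.86) (5.63,2.54) (0.41,5.34)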